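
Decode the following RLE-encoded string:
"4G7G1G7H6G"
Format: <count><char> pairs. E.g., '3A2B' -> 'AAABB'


Expanding each <count><char> pair:
  4G -> 'GGGG'
  7G -> 'GGGGGGG'
  1G -> 'G'
  7H -> 'HHHHHHH'
  6G -> 'GGGGGG'

Decoded = GGGGGGGGGGGGHHHHHHHGGGGGG


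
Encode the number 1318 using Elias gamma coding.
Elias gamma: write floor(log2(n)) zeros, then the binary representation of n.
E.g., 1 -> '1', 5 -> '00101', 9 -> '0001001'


num_bits = floor(log2(1318)) + 1 = 11
leading_zeros = num_bits - 1 = 10
binary(1318) = 10100100110

Elias gamma(1318) = '0000000000' + '10100100110' = 000000000010100100110 (21 bits)


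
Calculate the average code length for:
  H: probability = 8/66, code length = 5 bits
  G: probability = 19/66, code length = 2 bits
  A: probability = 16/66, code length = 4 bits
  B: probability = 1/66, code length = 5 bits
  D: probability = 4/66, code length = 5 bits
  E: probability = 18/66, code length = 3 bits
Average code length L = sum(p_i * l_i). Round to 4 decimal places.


Weighted contributions p_i * l_i:
  H: (8/66) * 5 = 40/66
  G: (19/66) * 2 = 38/66
  A: (16/66) * 4 = 64/66
  B: (1/66) * 5 = 5/66
  D: (4/66) * 5 = 20/66
  E: (18/66) * 3 = 54/66
Sum = (40 + 38 + 64 + 5 + 20 + 54)/66 = 221/66

L = 221/66 = 3.3485 bits/symbol


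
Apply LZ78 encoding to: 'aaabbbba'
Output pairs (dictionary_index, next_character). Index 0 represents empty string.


LZ78 encoding steps:
Dictionary: {0: ''}
Step 1: w='' (idx 0), next='a' -> output (0, 'a'), add 'a' as idx 1
Step 2: w='a' (idx 1), next='a' -> output (1, 'a'), add 'aa' as idx 2
Step 3: w='' (idx 0), next='b' -> output (0, 'b'), add 'b' as idx 3
Step 4: w='b' (idx 3), next='b' -> output (3, 'b'), add 'bb' as idx 4
Step 5: w='b' (idx 3), next='a' -> output (3, 'a'), add 'ba' as idx 5


Encoded: [(0, 'a'), (1, 'a'), (0, 'b'), (3, 'b'), (3, 'a')]


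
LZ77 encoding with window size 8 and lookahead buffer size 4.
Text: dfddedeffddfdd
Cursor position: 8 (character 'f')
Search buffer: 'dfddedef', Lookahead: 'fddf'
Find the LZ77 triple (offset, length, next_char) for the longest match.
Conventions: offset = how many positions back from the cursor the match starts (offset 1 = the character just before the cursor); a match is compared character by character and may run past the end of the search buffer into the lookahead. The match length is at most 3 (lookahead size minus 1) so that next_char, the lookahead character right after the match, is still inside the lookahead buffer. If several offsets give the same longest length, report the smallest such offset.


Try each offset into the search buffer:
  offset=1 (pos 7, char 'f'): match length 1
  offset=2 (pos 6, char 'e'): match length 0
  offset=3 (pos 5, char 'd'): match length 0
  offset=4 (pos 4, char 'e'): match length 0
  offset=5 (pos 3, char 'd'): match length 0
  offset=6 (pos 2, char 'd'): match length 0
  offset=7 (pos 1, char 'f'): match length 3
  offset=8 (pos 0, char 'd'): match length 0
Longest match has length 3 at offset 7.
next_char = character at position 8 + 3 = 11 -> 'f'

Best match: offset=7, length=3 (matching 'fdd' starting at position 1)
LZ77 triple: (7, 3, 'f')


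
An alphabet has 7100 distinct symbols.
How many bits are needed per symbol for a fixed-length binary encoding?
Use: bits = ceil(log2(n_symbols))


log2(7100) = 12.7936
Bracket: 2^12 = 4096 < 7100 <= 2^13 = 8192
So ceil(log2(7100)) = 13

bits = ceil(log2(7100)) = ceil(12.7936) = 13 bits


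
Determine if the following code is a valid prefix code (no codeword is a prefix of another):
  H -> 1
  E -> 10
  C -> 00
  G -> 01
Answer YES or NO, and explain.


Checking each pair (does one codeword prefix another?):
  H='1' vs E='10': prefix -- VIOLATION

NO -- this is NOT a valid prefix code. H (1) is a prefix of E (10).


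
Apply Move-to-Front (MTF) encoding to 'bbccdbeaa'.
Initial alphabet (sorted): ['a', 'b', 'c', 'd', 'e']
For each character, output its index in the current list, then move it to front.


MTF encoding:
'b': index 1 in ['a', 'b', 'c', 'd', 'e'] -> ['b', 'a', 'c', 'd', 'e']
'b': index 0 in ['b', 'a', 'c', 'd', 'e'] -> ['b', 'a', 'c', 'd', 'e']
'c': index 2 in ['b', 'a', 'c', 'd', 'e'] -> ['c', 'b', 'a', 'd', 'e']
'c': index 0 in ['c', 'b', 'a', 'd', 'e'] -> ['c', 'b', 'a', 'd', 'e']
'd': index 3 in ['c', 'b', 'a', 'd', 'e'] -> ['d', 'c', 'b', 'a', 'e']
'b': index 2 in ['d', 'c', 'b', 'a', 'e'] -> ['b', 'd', 'c', 'a', 'e']
'e': index 4 in ['b', 'd', 'c', 'a', 'e'] -> ['e', 'b', 'd', 'c', 'a']
'a': index 4 in ['e', 'b', 'd', 'c', 'a'] -> ['a', 'e', 'b', 'd', 'c']
'a': index 0 in ['a', 'e', 'b', 'd', 'c'] -> ['a', 'e', 'b', 'd', 'c']


Output: [1, 0, 2, 0, 3, 2, 4, 4, 0]


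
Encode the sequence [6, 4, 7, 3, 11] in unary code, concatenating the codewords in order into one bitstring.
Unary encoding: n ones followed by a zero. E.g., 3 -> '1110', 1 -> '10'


Encode each number as n ones followed by a terminating 0:
  6 -> 1111110 (7 bits)
  4 -> 11110 (5 bits)
  7 -> 11111110 (8 bits)
  3 -> 1110 (4 bits)
  11 -> 111111111110 (12 bits)
Total length = 7 + 5 + 8 + 4 + 12 = 36 bits.

Unary([6, 4, 7, 3, 11]) = 111111011110111111101110111111111110 (36 bits)


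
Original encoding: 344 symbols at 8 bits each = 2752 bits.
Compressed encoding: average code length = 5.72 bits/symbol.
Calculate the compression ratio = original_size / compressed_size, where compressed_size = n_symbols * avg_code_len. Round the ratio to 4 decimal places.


original_size = n_symbols * orig_bits = 344 * 8 = 2752 bits
compressed_size = n_symbols * avg_code_len = 344 * 5.72 = 1967.68 bits
ratio = original_size / compressed_size = 2752 / 1967.68 = 1.3986

Compression ratio = 1.3986


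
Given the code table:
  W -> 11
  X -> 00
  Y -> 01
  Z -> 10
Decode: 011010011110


Decoding:
01 -> Y
10 -> Z
10 -> Z
01 -> Y
11 -> W
10 -> Z


Result: YZZYWZ


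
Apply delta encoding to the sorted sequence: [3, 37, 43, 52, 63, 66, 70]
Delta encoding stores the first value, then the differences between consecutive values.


First value: 3
Deltas:
  37 - 3 = 34
  43 - 37 = 6
  52 - 43 = 9
  63 - 52 = 11
  66 - 63 = 3
  70 - 66 = 4


Delta encoded: [3, 34, 6, 9, 11, 3, 4]


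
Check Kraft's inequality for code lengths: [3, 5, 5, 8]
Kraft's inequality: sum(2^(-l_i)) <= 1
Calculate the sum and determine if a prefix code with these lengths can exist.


Sum = 2^(-3) + 2^(-5) + 2^(-5) + 2^(-8)
    = 0.125 + 0.03125 + 0.03125 + 0.00390625
    = 49/256 = 0.19140625
Since 0.19140625 <= 1, Kraft's inequality IS satisfied.
A prefix code with these lengths CAN exist.

Kraft sum = 0.19140625. Satisfied.


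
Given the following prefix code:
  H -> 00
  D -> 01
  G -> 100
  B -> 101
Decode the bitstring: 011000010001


Decoding step by step:
Bits 01 -> D
Bits 100 -> G
Bits 00 -> H
Bits 100 -> G
Bits 01 -> D


Decoded message: DGHGD


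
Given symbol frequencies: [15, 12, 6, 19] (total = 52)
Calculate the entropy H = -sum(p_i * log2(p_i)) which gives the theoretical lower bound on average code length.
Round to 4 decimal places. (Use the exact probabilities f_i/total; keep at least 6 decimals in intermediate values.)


Per-symbol terms -p_i * log2(p_i) with p_i = f_i/52:
  p = 15/52 = 0.288462: log2(p) = -1.793549, -p*log2(p) = 0.517370
  p = 12/52 = 0.230769: log2(p) = -2.115477, -p*log2(p) = 0.488187
  p = 6/52 = 0.115385: log2(p) = -3.115477, -p*log2(p) = 0.359478
  p = 19/52 = 0.365385: log2(p) = -1.452512, -p*log2(p) = 0.530726
H = 0.517370 + 0.488187 + 0.359478 + 0.530726 = 1.895761

H = 1.8958 bits/symbol


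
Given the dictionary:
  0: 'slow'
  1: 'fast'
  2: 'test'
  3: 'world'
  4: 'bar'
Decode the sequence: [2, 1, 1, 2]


Look up each index in the dictionary:
  2 -> 'test'
  1 -> 'fast'
  1 -> 'fast'
  2 -> 'test'

Decoded: "test fast fast test"


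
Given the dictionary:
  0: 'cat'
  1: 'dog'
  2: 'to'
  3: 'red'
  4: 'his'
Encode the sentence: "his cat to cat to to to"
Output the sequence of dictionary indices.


Look up each word in the dictionary:
  'his' -> 4
  'cat' -> 0
  'to' -> 2
  'cat' -> 0
  'to' -> 2
  'to' -> 2
  'to' -> 2

Encoded: [4, 0, 2, 0, 2, 2, 2]


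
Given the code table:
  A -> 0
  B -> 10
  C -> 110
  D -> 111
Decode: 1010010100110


Decoding:
10 -> B
10 -> B
0 -> A
10 -> B
10 -> B
0 -> A
110 -> C


Result: BBABBAC


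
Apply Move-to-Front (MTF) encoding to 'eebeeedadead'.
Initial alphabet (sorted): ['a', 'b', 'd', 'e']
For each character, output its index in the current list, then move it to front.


MTF encoding:
'e': index 3 in ['a', 'b', 'd', 'e'] -> ['e', 'a', 'b', 'd']
'e': index 0 in ['e', 'a', 'b', 'd'] -> ['e', 'a', 'b', 'd']
'b': index 2 in ['e', 'a', 'b', 'd'] -> ['b', 'e', 'a', 'd']
'e': index 1 in ['b', 'e', 'a', 'd'] -> ['e', 'b', 'a', 'd']
'e': index 0 in ['e', 'b', 'a', 'd'] -> ['e', 'b', 'a', 'd']
'e': index 0 in ['e', 'b', 'a', 'd'] -> ['e', 'b', 'a', 'd']
'd': index 3 in ['e', 'b', 'a', 'd'] -> ['d', 'e', 'b', 'a']
'a': index 3 in ['d', 'e', 'b', 'a'] -> ['a', 'd', 'e', 'b']
'd': index 1 in ['a', 'd', 'e', 'b'] -> ['d', 'a', 'e', 'b']
'e': index 2 in ['d', 'a', 'e', 'b'] -> ['e', 'd', 'a', 'b']
'a': index 2 in ['e', 'd', 'a', 'b'] -> ['a', 'e', 'd', 'b']
'd': index 2 in ['a', 'e', 'd', 'b'] -> ['d', 'a', 'e', 'b']


Output: [3, 0, 2, 1, 0, 0, 3, 3, 1, 2, 2, 2]


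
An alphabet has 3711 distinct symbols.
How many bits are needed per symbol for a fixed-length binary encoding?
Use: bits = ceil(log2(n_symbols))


log2(3711) = 11.8576
Bracket: 2^11 = 2048 < 3711 <= 2^12 = 4096
So ceil(log2(3711)) = 12

bits = ceil(log2(3711)) = ceil(11.8576) = 12 bits


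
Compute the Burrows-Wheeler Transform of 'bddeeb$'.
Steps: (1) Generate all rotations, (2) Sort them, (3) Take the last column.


Rotations (sorted):
  0: $bddeeb -> last char: b
  1: b$bddee -> last char: e
  2: bddeeb$ -> last char: $
  3: ddeeb$b -> last char: b
  4: deeb$bd -> last char: d
  5: eb$bdde -> last char: e
  6: eeb$bdd -> last char: d


BWT = be$bded


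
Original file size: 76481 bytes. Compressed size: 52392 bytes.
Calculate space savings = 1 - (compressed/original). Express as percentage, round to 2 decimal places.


ratio = compressed/original = 52392/76481 = 0.685033
savings = 1 - ratio = 1 - 0.685033 = 0.314967
as a percentage: 0.314967 * 100 = 31.5%

Space savings = 1 - 52392/76481 = 31.5%


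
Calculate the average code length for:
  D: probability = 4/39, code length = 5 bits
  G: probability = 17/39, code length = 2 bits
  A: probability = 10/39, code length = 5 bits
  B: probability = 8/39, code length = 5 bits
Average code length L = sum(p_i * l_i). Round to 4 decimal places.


Weighted contributions p_i * l_i:
  D: (4/39) * 5 = 20/39
  G: (17/39) * 2 = 34/39
  A: (10/39) * 5 = 50/39
  B: (8/39) * 5 = 40/39
Sum = (20 + 34 + 50 + 40)/39 = 144/39

L = 144/39 = 3.6923 bits/symbol


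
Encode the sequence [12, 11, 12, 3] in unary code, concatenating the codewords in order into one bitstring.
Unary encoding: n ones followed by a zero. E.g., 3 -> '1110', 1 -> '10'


Encode each number as n ones followed by a terminating 0:
  12 -> 1111111111110 (13 bits)
  11 -> 111111111110 (12 bits)
  12 -> 1111111111110 (13 bits)
  3 -> 1110 (4 bits)
Total length = 13 + 12 + 13 + 4 = 42 bits.

Unary([12, 11, 12, 3]) = 111111111111011111111111011111111111101110 (42 bits)


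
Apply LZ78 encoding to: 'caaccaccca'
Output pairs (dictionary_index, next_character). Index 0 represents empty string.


LZ78 encoding steps:
Dictionary: {0: ''}
Step 1: w='' (idx 0), next='c' -> output (0, 'c'), add 'c' as idx 1
Step 2: w='' (idx 0), next='a' -> output (0, 'a'), add 'a' as idx 2
Step 3: w='a' (idx 2), next='c' -> output (2, 'c'), add 'ac' as idx 3
Step 4: w='c' (idx 1), next='a' -> output (1, 'a'), add 'ca' as idx 4
Step 5: w='c' (idx 1), next='c' -> output (1, 'c'), add 'cc' as idx 5
Step 6: w='ca' (idx 4), end of input -> output (4, '')


Encoded: [(0, 'c'), (0, 'a'), (2, 'c'), (1, 'a'), (1, 'c'), (4, '')]


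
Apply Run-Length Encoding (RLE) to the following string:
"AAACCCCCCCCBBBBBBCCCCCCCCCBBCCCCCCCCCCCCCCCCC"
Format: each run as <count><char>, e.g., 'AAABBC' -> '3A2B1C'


Scanning runs left to right:
  i=0: run of 'A' x 3 -> '3A'
  i=3: run of 'C' x 8 -> '8C'
  i=11: run of 'B' x 6 -> '6B'
  i=17: run of 'C' x 9 -> '9C'
  i=26: run of 'B' x 2 -> '2B'
  i=28: run of 'C' x 17 -> '17C'

RLE = 3A8C6B9C2B17C


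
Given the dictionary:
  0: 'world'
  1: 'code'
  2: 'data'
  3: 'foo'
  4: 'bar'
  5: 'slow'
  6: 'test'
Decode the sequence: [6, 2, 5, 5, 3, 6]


Look up each index in the dictionary:
  6 -> 'test'
  2 -> 'data'
  5 -> 'slow'
  5 -> 'slow'
  3 -> 'foo'
  6 -> 'test'

Decoded: "test data slow slow foo test"


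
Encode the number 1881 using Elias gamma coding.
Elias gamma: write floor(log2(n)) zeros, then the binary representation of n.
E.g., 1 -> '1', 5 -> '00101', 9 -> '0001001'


num_bits = floor(log2(1881)) + 1 = 11
leading_zeros = num_bits - 1 = 10
binary(1881) = 11101011001

Elias gamma(1881) = '0000000000' + '11101011001' = 000000000011101011001 (21 bits)


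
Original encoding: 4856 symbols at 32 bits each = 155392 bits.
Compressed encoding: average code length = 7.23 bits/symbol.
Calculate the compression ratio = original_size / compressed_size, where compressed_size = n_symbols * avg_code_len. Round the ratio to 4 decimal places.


original_size = n_symbols * orig_bits = 4856 * 32 = 155392 bits
compressed_size = n_symbols * avg_code_len = 4856 * 7.23 = 35108.88 bits
ratio = original_size / compressed_size = 155392 / 35108.88 = 4.426

Compression ratio = 4.426


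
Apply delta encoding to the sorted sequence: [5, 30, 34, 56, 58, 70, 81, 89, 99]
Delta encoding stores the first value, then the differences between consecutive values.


First value: 5
Deltas:
  30 - 5 = 25
  34 - 30 = 4
  56 - 34 = 22
  58 - 56 = 2
  70 - 58 = 12
  81 - 70 = 11
  89 - 81 = 8
  99 - 89 = 10


Delta encoded: [5, 25, 4, 22, 2, 12, 11, 8, 10]


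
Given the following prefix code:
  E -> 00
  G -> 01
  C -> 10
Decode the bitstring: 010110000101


Decoding step by step:
Bits 01 -> G
Bits 01 -> G
Bits 10 -> C
Bits 00 -> E
Bits 01 -> G
Bits 01 -> G


Decoded message: GGCEGG


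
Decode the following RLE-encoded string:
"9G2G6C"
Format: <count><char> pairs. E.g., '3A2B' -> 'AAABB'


Expanding each <count><char> pair:
  9G -> 'GGGGGGGGG'
  2G -> 'GG'
  6C -> 'CCCCCC'

Decoded = GGGGGGGGGGGCCCCCC


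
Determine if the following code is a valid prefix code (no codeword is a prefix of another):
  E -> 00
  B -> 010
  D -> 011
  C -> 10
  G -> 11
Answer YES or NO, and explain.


Checking each pair (does one codeword prefix another?):
  E='00' vs B='010': no prefix
  E='00' vs D='011': no prefix
  E='00' vs C='10': no prefix
  E='00' vs G='11': no prefix
  B='010' vs E='00': no prefix
  B='010' vs D='011': no prefix
  B='010' vs C='10': no prefix
  B='010' vs G='11': no prefix
  D='011' vs E='00': no prefix
  D='011' vs B='010': no prefix
  D='011' vs C='10': no prefix
  D='011' vs G='11': no prefix
  C='10' vs E='00': no prefix
  C='10' vs B='010': no prefix
  C='10' vs D='011': no prefix
  C='10' vs G='11': no prefix
  G='11' vs E='00': no prefix
  G='11' vs B='010': no prefix
  G='11' vs D='011': no prefix
  G='11' vs C='10': no prefix
No violation found over all pairs.

YES -- this is a valid prefix code. No codeword is a prefix of any other codeword.


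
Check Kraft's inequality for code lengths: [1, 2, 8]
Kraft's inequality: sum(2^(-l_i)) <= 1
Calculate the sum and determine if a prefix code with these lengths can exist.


Sum = 2^(-1) + 2^(-2) + 2^(-8)
    = 0.5 + 0.25 + 0.00390625
    = 193/256 = 0.75390625
Since 0.75390625 <= 1, Kraft's inequality IS satisfied.
A prefix code with these lengths CAN exist.

Kraft sum = 0.75390625. Satisfied.


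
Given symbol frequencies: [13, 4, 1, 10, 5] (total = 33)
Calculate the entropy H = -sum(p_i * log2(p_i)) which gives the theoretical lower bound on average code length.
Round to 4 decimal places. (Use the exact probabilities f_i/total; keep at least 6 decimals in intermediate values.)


Per-symbol terms -p_i * log2(p_i) with p_i = f_i/33:
  p = 13/33 = 0.393939: log2(p) = -1.343954, -p*log2(p) = 0.529437
  p = 4/33 = 0.121212: log2(p) = -3.044394, -p*log2(p) = 0.369017
  p = 1/33 = 0.030303: log2(p) = -5.044394, -p*log2(p) = 0.152860
  p = 10/33 = 0.303030: log2(p) = -1.722466, -p*log2(p) = 0.521959
  p = 5/33 = 0.151515: log2(p) = -2.722466, -p*log2(p) = 0.412495
H = 0.529437 + 0.369017 + 0.152860 + 0.521959 + 0.412495 = 1.985768

H = 1.9858 bits/symbol


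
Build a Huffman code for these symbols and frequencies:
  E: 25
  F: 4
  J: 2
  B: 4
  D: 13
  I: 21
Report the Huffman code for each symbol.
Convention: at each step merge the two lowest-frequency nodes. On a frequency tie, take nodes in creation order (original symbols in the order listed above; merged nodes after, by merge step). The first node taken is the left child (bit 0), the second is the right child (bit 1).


Huffman tree construction:
Step 1: Merge J(2) + F(4) = 6
Step 2: Merge B(4) + (J+F)(6) = 10
Step 3: Merge (B+(J+F))(10) + D(13) = 23
Step 4: Merge I(21) + ((B+(J+F))+D)(23) = 44
Step 5: Merge E(25) + (I+((B+(J+F))+D))(44) = 69
Read each symbol's code off the tree from the root (left child = 0, right child = 1).

Codes:
  E: 0 (length 1)
  F: 11011 (length 5)
  J: 11010 (length 5)
  B: 1100 (length 4)
  D: 111 (length 3)
  I: 10 (length 2)
Average code length: 152/69 = 2.2029 bits/symbol


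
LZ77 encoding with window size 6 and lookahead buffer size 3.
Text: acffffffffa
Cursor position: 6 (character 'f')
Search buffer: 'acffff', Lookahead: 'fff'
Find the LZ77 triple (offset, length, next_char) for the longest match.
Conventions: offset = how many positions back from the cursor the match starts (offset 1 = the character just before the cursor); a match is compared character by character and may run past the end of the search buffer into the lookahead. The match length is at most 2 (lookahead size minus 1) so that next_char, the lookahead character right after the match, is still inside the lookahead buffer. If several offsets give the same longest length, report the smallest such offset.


Try each offset into the search buffer:
  offset=1 (pos 5, char 'f'): match length 2
  offset=2 (pos 4, char 'f'): match length 2
  offset=3 (pos 3, char 'f'): match length 2
  offset=4 (pos 2, char 'f'): match length 2
  offset=5 (pos 1, char 'c'): match length 0
  offset=6 (pos 0, char 'a'): match length 0
Longest match has length 2, found at offsets 1, 2, 3, 4; take the smallest, offset 1.
next_char = character at position 6 + 2 = 8 -> 'f'

Best match: offset=1, length=2 (matching 'ff' starting at position 5)
LZ77 triple: (1, 2, 'f')


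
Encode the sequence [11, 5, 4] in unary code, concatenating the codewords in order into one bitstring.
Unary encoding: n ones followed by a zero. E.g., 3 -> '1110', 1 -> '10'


Encode each number as n ones followed by a terminating 0:
  11 -> 111111111110 (12 bits)
  5 -> 111110 (6 bits)
  4 -> 11110 (5 bits)
Total length = 12 + 6 + 5 = 23 bits.

Unary([11, 5, 4]) = 11111111111011111011110 (23 bits)


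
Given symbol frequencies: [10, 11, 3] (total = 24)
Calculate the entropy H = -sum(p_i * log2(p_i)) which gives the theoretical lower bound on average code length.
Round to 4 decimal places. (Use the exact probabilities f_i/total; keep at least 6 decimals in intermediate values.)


Per-symbol terms -p_i * log2(p_i) with p_i = f_i/24:
  p = 10/24 = 0.416667: log2(p) = -1.263034, -p*log2(p) = 0.526264
  p = 11/24 = 0.458333: log2(p) = -1.125531, -p*log2(p) = 0.515868
  p = 3/24 = 0.125000: log2(p) = -3.000000, -p*log2(p) = 0.375000
H = 0.526264 + 0.515868 + 0.375000 = 1.417132

H = 1.4171 bits/symbol


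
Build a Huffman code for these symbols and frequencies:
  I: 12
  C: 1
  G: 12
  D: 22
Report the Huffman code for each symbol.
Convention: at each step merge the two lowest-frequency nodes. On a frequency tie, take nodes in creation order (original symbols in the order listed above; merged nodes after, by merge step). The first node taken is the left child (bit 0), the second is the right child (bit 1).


Huffman tree construction:
Step 1: Merge C(1) + I(12) = 13
Step 2: Merge G(12) + (C+I)(13) = 25
Step 3: Merge D(22) + (G+(C+I))(25) = 47
Read each symbol's code off the tree from the root (left child = 0, right child = 1).

Codes:
  I: 111 (length 3)
  C: 110 (length 3)
  G: 10 (length 2)
  D: 0 (length 1)
Average code length: 85/47 = 1.8085 bits/symbol


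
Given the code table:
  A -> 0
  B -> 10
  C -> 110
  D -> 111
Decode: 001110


Decoding:
0 -> A
0 -> A
111 -> D
0 -> A


Result: AADA


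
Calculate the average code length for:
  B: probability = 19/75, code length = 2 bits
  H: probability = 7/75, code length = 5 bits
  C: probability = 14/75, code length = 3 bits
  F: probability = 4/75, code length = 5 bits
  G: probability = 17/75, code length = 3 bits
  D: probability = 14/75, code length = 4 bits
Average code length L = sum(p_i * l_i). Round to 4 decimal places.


Weighted contributions p_i * l_i:
  B: (19/75) * 2 = 38/75
  H: (7/75) * 5 = 35/75
  C: (14/75) * 3 = 42/75
  F: (4/75) * 5 = 20/75
  G: (17/75) * 3 = 51/75
  D: (14/75) * 4 = 56/75
Sum = (38 + 35 + 42 + 20 + 51 + 56)/75 = 242/75

L = 242/75 = 3.2267 bits/symbol


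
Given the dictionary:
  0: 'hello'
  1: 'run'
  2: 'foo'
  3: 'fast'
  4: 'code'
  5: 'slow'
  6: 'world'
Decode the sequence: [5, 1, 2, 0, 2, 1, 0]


Look up each index in the dictionary:
  5 -> 'slow'
  1 -> 'run'
  2 -> 'foo'
  0 -> 'hello'
  2 -> 'foo'
  1 -> 'run'
  0 -> 'hello'

Decoded: "slow run foo hello foo run hello"


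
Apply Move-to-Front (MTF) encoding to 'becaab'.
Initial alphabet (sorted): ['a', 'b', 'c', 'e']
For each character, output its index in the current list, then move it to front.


MTF encoding:
'b': index 1 in ['a', 'b', 'c', 'e'] -> ['b', 'a', 'c', 'e']
'e': index 3 in ['b', 'a', 'c', 'e'] -> ['e', 'b', 'a', 'c']
'c': index 3 in ['e', 'b', 'a', 'c'] -> ['c', 'e', 'b', 'a']
'a': index 3 in ['c', 'e', 'b', 'a'] -> ['a', 'c', 'e', 'b']
'a': index 0 in ['a', 'c', 'e', 'b'] -> ['a', 'c', 'e', 'b']
'b': index 3 in ['a', 'c', 'e', 'b'] -> ['b', 'a', 'c', 'e']


Output: [1, 3, 3, 3, 0, 3]


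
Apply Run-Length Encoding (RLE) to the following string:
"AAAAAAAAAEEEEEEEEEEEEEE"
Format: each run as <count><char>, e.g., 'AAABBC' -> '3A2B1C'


Scanning runs left to right:
  i=0: run of 'A' x 9 -> '9A'
  i=9: run of 'E' x 14 -> '14E'

RLE = 9A14E


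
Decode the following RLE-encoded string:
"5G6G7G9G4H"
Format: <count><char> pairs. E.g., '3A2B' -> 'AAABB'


Expanding each <count><char> pair:
  5G -> 'GGGGG'
  6G -> 'GGGGGG'
  7G -> 'GGGGGGG'
  9G -> 'GGGGGGGGG'
  4H -> 'HHHH'

Decoded = GGGGGGGGGGGGGGGGGGGGGGGGGGGHHHH


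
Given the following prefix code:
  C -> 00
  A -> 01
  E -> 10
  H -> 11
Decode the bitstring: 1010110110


Decoding step by step:
Bits 10 -> E
Bits 10 -> E
Bits 11 -> H
Bits 01 -> A
Bits 10 -> E


Decoded message: EEHAE


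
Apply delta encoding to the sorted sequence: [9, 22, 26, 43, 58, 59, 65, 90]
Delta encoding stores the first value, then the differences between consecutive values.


First value: 9
Deltas:
  22 - 9 = 13
  26 - 22 = 4
  43 - 26 = 17
  58 - 43 = 15
  59 - 58 = 1
  65 - 59 = 6
  90 - 65 = 25


Delta encoded: [9, 13, 4, 17, 15, 1, 6, 25]


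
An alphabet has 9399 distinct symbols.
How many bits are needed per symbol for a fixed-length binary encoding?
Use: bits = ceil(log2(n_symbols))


log2(9399) = 13.1983
Bracket: 2^13 = 8192 < 9399 <= 2^14 = 16384
So ceil(log2(9399)) = 14

bits = ceil(log2(9399)) = ceil(13.1983) = 14 bits


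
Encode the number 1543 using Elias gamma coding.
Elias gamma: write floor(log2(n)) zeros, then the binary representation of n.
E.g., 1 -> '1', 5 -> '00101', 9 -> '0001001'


num_bits = floor(log2(1543)) + 1 = 11
leading_zeros = num_bits - 1 = 10
binary(1543) = 11000000111

Elias gamma(1543) = '0000000000' + '11000000111' = 000000000011000000111 (21 bits)


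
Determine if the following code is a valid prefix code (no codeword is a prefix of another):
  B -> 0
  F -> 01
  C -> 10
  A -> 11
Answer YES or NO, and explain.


Checking each pair (does one codeword prefix another?):
  B='0' vs F='01': prefix -- VIOLATION

NO -- this is NOT a valid prefix code. B (0) is a prefix of F (01).


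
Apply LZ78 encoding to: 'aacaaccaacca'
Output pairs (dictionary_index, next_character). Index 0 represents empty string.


LZ78 encoding steps:
Dictionary: {0: ''}
Step 1: w='' (idx 0), next='a' -> output (0, 'a'), add 'a' as idx 1
Step 2: w='a' (idx 1), next='c' -> output (1, 'c'), add 'ac' as idx 2
Step 3: w='a' (idx 1), next='a' -> output (1, 'a'), add 'aa' as idx 3
Step 4: w='' (idx 0), next='c' -> output (0, 'c'), add 'c' as idx 4
Step 5: w='c' (idx 4), next='a' -> output (4, 'a'), add 'ca' as idx 5
Step 6: w='ac' (idx 2), next='c' -> output (2, 'c'), add 'acc' as idx 6
Step 7: w='a' (idx 1), end of input -> output (1, '')


Encoded: [(0, 'a'), (1, 'c'), (1, 'a'), (0, 'c'), (4, 'a'), (2, 'c'), (1, '')]


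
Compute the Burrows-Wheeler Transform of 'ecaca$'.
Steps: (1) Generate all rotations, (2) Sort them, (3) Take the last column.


Rotations (sorted):
  0: $ecaca -> last char: a
  1: a$ecac -> last char: c
  2: aca$ec -> last char: c
  3: ca$eca -> last char: a
  4: caca$e -> last char: e
  5: ecaca$ -> last char: $


BWT = accae$


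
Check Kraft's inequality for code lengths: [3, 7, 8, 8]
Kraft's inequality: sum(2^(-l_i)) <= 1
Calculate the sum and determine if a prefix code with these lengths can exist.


Sum = 2^(-3) + 2^(-7) + 2^(-8) + 2^(-8)
    = 0.125 + 0.0078125 + 0.00390625 + 0.00390625
    = 36/256 = 0.140625
Since 0.140625 <= 1, Kraft's inequality IS satisfied.
A prefix code with these lengths CAN exist.

Kraft sum = 0.140625. Satisfied.


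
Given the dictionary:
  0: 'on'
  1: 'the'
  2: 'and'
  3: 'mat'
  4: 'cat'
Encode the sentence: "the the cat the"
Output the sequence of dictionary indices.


Look up each word in the dictionary:
  'the' -> 1
  'the' -> 1
  'cat' -> 4
  'the' -> 1

Encoded: [1, 1, 4, 1]


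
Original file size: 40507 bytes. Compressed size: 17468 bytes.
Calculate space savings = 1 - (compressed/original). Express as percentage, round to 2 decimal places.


ratio = compressed/original = 17468/40507 = 0.431234
savings = 1 - ratio = 1 - 0.431234 = 0.568766
as a percentage: 0.568766 * 100 = 56.88%

Space savings = 1 - 17468/40507 = 56.88%


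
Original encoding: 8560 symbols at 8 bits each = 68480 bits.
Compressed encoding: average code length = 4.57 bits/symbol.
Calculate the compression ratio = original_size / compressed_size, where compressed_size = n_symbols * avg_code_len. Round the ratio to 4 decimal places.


original_size = n_symbols * orig_bits = 8560 * 8 = 68480 bits
compressed_size = n_symbols * avg_code_len = 8560 * 4.57 = 39119.2 bits
ratio = original_size / compressed_size = 68480 / 39119.2 = 1.7505

Compression ratio = 1.7505


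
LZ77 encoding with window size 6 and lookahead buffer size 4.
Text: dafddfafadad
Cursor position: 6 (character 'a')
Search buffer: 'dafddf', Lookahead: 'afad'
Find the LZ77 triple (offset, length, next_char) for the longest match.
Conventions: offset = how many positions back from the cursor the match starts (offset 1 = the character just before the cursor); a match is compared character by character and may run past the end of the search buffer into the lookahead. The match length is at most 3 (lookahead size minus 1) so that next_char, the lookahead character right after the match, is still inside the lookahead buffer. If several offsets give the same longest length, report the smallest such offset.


Try each offset into the search buffer:
  offset=1 (pos 5, char 'f'): match length 0
  offset=2 (pos 4, char 'd'): match length 0
  offset=3 (pos 3, char 'd'): match length 0
  offset=4 (pos 2, char 'f'): match length 0
  offset=5 (pos 1, char 'a'): match length 2
  offset=6 (pos 0, char 'd'): match length 0
Longest match has length 2 at offset 5.
next_char = character at position 6 + 2 = 8 -> 'a'

Best match: offset=5, length=2 (matching 'af' starting at position 1)
LZ77 triple: (5, 2, 'a')


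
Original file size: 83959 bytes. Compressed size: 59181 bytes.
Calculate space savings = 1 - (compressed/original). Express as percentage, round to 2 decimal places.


ratio = compressed/original = 59181/83959 = 0.70488
savings = 1 - ratio = 1 - 0.70488 = 0.29512
as a percentage: 0.29512 * 100 = 29.51%

Space savings = 1 - 59181/83959 = 29.51%


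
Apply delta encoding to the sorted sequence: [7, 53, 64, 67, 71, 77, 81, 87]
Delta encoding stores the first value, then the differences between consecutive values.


First value: 7
Deltas:
  53 - 7 = 46
  64 - 53 = 11
  67 - 64 = 3
  71 - 67 = 4
  77 - 71 = 6
  81 - 77 = 4
  87 - 81 = 6


Delta encoded: [7, 46, 11, 3, 4, 6, 4, 6]


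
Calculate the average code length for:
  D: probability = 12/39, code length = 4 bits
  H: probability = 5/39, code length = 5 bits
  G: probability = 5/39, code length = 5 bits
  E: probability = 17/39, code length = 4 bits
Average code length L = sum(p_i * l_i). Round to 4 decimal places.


Weighted contributions p_i * l_i:
  D: (12/39) * 4 = 48/39
  H: (5/39) * 5 = 25/39
  G: (5/39) * 5 = 25/39
  E: (17/39) * 4 = 68/39
Sum = (48 + 25 + 25 + 68)/39 = 166/39

L = 166/39 = 4.2564 bits/symbol


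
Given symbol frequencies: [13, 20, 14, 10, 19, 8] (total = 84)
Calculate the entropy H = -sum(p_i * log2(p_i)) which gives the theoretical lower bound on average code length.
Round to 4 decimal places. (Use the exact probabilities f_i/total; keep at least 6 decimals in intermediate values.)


Per-symbol terms -p_i * log2(p_i) with p_i = f_i/84:
  p = 13/84 = 0.154762: log2(p) = -2.691878, -p*log2(p) = 0.416600
  p = 20/84 = 0.238095: log2(p) = -2.070389, -p*log2(p) = 0.492950
  p = 14/84 = 0.166667: log2(p) = -2.584963, -p*log2(p) = 0.430827
  p = 10/84 = 0.119048: log2(p) = -3.070389, -p*log2(p) = 0.365523
  p = 19/84 = 0.226190: log2(p) = -2.144390, -p*log2(p) = 0.485041
  p = 8/84 = 0.095238: log2(p) = -3.392317, -p*log2(p) = 0.323078
H = 0.416600 + 0.492950 + 0.430827 + 0.365523 + 0.485041 + 0.323078 = 2.514019

H = 2.514 bits/symbol


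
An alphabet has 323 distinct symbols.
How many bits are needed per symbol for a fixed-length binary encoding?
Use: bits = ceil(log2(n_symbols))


log2(323) = 8.3354
Bracket: 2^8 = 256 < 323 <= 2^9 = 512
So ceil(log2(323)) = 9

bits = ceil(log2(323)) = ceil(8.3354) = 9 bits


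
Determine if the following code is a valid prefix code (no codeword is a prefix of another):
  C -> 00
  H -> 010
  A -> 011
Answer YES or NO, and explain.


Checking each pair (does one codeword prefix another?):
  C='00' vs H='010': no prefix
  C='00' vs A='011': no prefix
  H='010' vs C='00': no prefix
  H='010' vs A='011': no prefix
  A='011' vs C='00': no prefix
  A='011' vs H='010': no prefix
No violation found over all pairs.

YES -- this is a valid prefix code. No codeword is a prefix of any other codeword.


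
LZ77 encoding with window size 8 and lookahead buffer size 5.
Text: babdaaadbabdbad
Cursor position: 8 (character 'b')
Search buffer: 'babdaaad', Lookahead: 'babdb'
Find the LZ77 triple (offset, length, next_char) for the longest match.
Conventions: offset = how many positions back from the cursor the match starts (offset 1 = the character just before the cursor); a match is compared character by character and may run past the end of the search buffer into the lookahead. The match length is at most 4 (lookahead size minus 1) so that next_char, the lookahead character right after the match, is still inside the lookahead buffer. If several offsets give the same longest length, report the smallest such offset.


Try each offset into the search buffer:
  offset=1 (pos 7, char 'd'): match length 0
  offset=2 (pos 6, char 'a'): match length 0
  offset=3 (pos 5, char 'a'): match length 0
  offset=4 (pos 4, char 'a'): match length 0
  offset=5 (pos 3, char 'd'): match length 0
  offset=6 (pos 2, char 'b'): match length 1
  offset=7 (pos 1, char 'a'): match length 0
  offset=8 (pos 0, char 'b'): match length 4
Longest match has length 4 at offset 8.
next_char = character at position 8 + 4 = 12 -> 'b'

Best match: offset=8, length=4 (matching 'babd' starting at position 0)
LZ77 triple: (8, 4, 'b')


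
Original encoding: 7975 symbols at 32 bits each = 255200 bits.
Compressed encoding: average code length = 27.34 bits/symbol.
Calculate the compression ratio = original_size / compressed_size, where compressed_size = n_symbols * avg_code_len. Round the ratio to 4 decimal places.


original_size = n_symbols * orig_bits = 7975 * 32 = 255200 bits
compressed_size = n_symbols * avg_code_len = 7975 * 27.34 = 218036.5 bits
ratio = original_size / compressed_size = 255200 / 218036.5 = 1.1704

Compression ratio = 1.1704


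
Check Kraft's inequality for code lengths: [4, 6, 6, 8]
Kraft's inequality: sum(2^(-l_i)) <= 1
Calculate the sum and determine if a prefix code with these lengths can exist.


Sum = 2^(-4) + 2^(-6) + 2^(-6) + 2^(-8)
    = 0.0625 + 0.015625 + 0.015625 + 0.00390625
    = 25/256 = 0.09765625
Since 0.09765625 <= 1, Kraft's inequality IS satisfied.
A prefix code with these lengths CAN exist.

Kraft sum = 0.09765625. Satisfied.


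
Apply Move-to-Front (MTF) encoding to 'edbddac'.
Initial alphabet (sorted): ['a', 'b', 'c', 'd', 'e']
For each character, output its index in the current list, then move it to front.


MTF encoding:
'e': index 4 in ['a', 'b', 'c', 'd', 'e'] -> ['e', 'a', 'b', 'c', 'd']
'd': index 4 in ['e', 'a', 'b', 'c', 'd'] -> ['d', 'e', 'a', 'b', 'c']
'b': index 3 in ['d', 'e', 'a', 'b', 'c'] -> ['b', 'd', 'e', 'a', 'c']
'd': index 1 in ['b', 'd', 'e', 'a', 'c'] -> ['d', 'b', 'e', 'a', 'c']
'd': index 0 in ['d', 'b', 'e', 'a', 'c'] -> ['d', 'b', 'e', 'a', 'c']
'a': index 3 in ['d', 'b', 'e', 'a', 'c'] -> ['a', 'd', 'b', 'e', 'c']
'c': index 4 in ['a', 'd', 'b', 'e', 'c'] -> ['c', 'a', 'd', 'b', 'e']


Output: [4, 4, 3, 1, 0, 3, 4]


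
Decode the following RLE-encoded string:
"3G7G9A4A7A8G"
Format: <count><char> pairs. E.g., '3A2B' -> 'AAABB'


Expanding each <count><char> pair:
  3G -> 'GGG'
  7G -> 'GGGGGGG'
  9A -> 'AAAAAAAAA'
  4A -> 'AAAA'
  7A -> 'AAAAAAA'
  8G -> 'GGGGGGGG'

Decoded = GGGGGGGGGGAAAAAAAAAAAAAAAAAAAAGGGGGGGG


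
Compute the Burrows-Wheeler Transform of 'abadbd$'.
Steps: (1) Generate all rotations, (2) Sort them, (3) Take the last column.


Rotations (sorted):
  0: $abadbd -> last char: d
  1: abadbd$ -> last char: $
  2: adbd$ab -> last char: b
  3: badbd$a -> last char: a
  4: bd$abad -> last char: d
  5: d$abadb -> last char: b
  6: dbd$aba -> last char: a


BWT = d$badba


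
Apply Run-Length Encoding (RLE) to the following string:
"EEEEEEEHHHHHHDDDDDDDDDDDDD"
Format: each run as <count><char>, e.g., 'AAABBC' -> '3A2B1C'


Scanning runs left to right:
  i=0: run of 'E' x 7 -> '7E'
  i=7: run of 'H' x 6 -> '6H'
  i=13: run of 'D' x 13 -> '13D'

RLE = 7E6H13D


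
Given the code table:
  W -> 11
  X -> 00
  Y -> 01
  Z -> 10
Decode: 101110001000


Decoding:
10 -> Z
11 -> W
10 -> Z
00 -> X
10 -> Z
00 -> X


Result: ZWZXZX


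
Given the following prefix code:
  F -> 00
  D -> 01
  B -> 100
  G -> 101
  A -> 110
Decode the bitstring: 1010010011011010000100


Decoding step by step:
Bits 101 -> G
Bits 00 -> F
Bits 100 -> B
Bits 110 -> A
Bits 110 -> A
Bits 100 -> B
Bits 00 -> F
Bits 100 -> B


Decoded message: GFBAABFB


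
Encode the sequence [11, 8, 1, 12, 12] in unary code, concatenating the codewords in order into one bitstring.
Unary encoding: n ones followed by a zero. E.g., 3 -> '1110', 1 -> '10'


Encode each number as n ones followed by a terminating 0:
  11 -> 111111111110 (12 bits)
  8 -> 111111110 (9 bits)
  1 -> 10 (2 bits)
  12 -> 1111111111110 (13 bits)
  12 -> 1111111111110 (13 bits)
Total length = 12 + 9 + 2 + 13 + 13 = 49 bits.

Unary([11, 8, 1, 12, 12]) = 1111111111101111111101011111111111101111111111110 (49 bits)


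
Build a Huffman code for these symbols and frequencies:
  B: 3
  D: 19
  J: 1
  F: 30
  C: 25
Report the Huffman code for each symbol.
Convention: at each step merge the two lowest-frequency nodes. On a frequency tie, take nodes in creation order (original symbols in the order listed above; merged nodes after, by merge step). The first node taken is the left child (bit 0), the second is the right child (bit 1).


Huffman tree construction:
Step 1: Merge J(1) + B(3) = 4
Step 2: Merge (J+B)(4) + D(19) = 23
Step 3: Merge ((J+B)+D)(23) + C(25) = 48
Step 4: Merge F(30) + (((J+B)+D)+C)(48) = 78
Read each symbol's code off the tree from the root (left child = 0, right child = 1).

Codes:
  B: 1001 (length 4)
  D: 101 (length 3)
  J: 1000 (length 4)
  F: 0 (length 1)
  C: 11 (length 2)
Average code length: 153/78 = 1.9615 bits/symbol


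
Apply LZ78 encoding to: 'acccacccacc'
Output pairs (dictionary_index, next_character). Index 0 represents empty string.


LZ78 encoding steps:
Dictionary: {0: ''}
Step 1: w='' (idx 0), next='a' -> output (0, 'a'), add 'a' as idx 1
Step 2: w='' (idx 0), next='c' -> output (0, 'c'), add 'c' as idx 2
Step 3: w='c' (idx 2), next='c' -> output (2, 'c'), add 'cc' as idx 3
Step 4: w='a' (idx 1), next='c' -> output (1, 'c'), add 'ac' as idx 4
Step 5: w='cc' (idx 3), next='a' -> output (3, 'a'), add 'cca' as idx 5
Step 6: w='cc' (idx 3), end of input -> output (3, '')


Encoded: [(0, 'a'), (0, 'c'), (2, 'c'), (1, 'c'), (3, 'a'), (3, '')]


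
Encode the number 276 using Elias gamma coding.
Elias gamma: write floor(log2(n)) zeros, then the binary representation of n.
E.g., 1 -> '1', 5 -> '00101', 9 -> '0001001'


num_bits = floor(log2(276)) + 1 = 9
leading_zeros = num_bits - 1 = 8
binary(276) = 100010100

Elias gamma(276) = '00000000' + '100010100' = 00000000100010100 (17 bits)


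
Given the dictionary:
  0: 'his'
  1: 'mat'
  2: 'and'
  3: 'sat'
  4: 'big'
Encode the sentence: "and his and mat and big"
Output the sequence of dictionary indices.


Look up each word in the dictionary:
  'and' -> 2
  'his' -> 0
  'and' -> 2
  'mat' -> 1
  'and' -> 2
  'big' -> 4

Encoded: [2, 0, 2, 1, 2, 4]


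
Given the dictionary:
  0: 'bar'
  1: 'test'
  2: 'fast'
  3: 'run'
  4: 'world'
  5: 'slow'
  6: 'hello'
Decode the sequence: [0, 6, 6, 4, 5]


Look up each index in the dictionary:
  0 -> 'bar'
  6 -> 'hello'
  6 -> 'hello'
  4 -> 'world'
  5 -> 'slow'

Decoded: "bar hello hello world slow"


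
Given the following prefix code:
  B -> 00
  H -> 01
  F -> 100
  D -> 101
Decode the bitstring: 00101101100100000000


Decoding step by step:
Bits 00 -> B
Bits 101 -> D
Bits 101 -> D
Bits 100 -> F
Bits 100 -> F
Bits 00 -> B
Bits 00 -> B
Bits 00 -> B


Decoded message: BDDFFBBB


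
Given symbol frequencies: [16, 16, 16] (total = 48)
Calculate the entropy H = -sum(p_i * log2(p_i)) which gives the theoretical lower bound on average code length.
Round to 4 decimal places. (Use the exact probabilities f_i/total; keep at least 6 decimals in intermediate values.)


Per-symbol terms -p_i * log2(p_i) with p_i = f_i/48:
  p = 16/48 = 0.333333: log2(p) = -1.584963, -p*log2(p) = 0.528321
  p = 16/48 = 0.333333: log2(p) = -1.584963, -p*log2(p) = 0.528321
  p = 16/48 = 0.333333: log2(p) = -1.584963, -p*log2(p) = 0.528321
H = 0.528321 + 0.528321 + 0.528321 = 1.584963

H = 1.585 bits/symbol


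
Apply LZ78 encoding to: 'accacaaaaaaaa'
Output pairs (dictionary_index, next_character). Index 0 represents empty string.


LZ78 encoding steps:
Dictionary: {0: ''}
Step 1: w='' (idx 0), next='a' -> output (0, 'a'), add 'a' as idx 1
Step 2: w='' (idx 0), next='c' -> output (0, 'c'), add 'c' as idx 2
Step 3: w='c' (idx 2), next='a' -> output (2, 'a'), add 'ca' as idx 3
Step 4: w='ca' (idx 3), next='a' -> output (3, 'a'), add 'caa' as idx 4
Step 5: w='a' (idx 1), next='a' -> output (1, 'a'), add 'aa' as idx 5
Step 6: w='aa' (idx 5), next='a' -> output (5, 'a'), add 'aaa' as idx 6
Step 7: w='a' (idx 1), end of input -> output (1, '')


Encoded: [(0, 'a'), (0, 'c'), (2, 'a'), (3, 'a'), (1, 'a'), (5, 'a'), (1, '')]
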